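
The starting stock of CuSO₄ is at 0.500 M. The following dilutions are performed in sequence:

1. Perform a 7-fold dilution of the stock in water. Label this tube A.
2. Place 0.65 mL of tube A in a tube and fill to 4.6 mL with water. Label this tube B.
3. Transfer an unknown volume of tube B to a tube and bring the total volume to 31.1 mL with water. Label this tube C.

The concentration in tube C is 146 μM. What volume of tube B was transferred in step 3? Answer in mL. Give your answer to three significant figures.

Step 1: 7-fold → factor 7
Step 2: 0.65 mL brought to 4.6 mL → factor 4.6/0.65 = 7.0769
Step 3: v brought to 31.1 mL → factor = 31.1 mL/v
Product of known-step factors = 49.538
Overall factor = 0.500 M / (146 μM) = 3424.7
Step-3 factor = 3424.7 / 49.538 = 69.131
v = 31.1 mL / 69.131 = 0.450 mL

0.450 mL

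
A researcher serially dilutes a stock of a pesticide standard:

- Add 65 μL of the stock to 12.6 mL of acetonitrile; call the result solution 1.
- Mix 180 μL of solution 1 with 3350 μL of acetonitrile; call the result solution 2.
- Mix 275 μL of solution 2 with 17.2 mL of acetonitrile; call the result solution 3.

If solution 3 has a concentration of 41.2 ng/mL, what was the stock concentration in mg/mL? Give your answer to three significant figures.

10.0 mg/mL

Step 1: 65 μL + 12.6 mL = 12665 μL total → factor 12665/65 = 194.85
Step 2: 180 μL + 3350 μL = 3530 μL total → factor 3530/180 = 19.611
Step 3: 275 μL + 17.2 mL = 17475 μL total → factor 17475/275 = 63.545
Overall dilution factor = 194.85 × 19.611 × 63.545 = 2.4282 × 10^5
Stock = 41.2 ng/mL × 2.4282 × 10^5 = 1.000 × 10^7 ng/mL = 10.0 mg/mL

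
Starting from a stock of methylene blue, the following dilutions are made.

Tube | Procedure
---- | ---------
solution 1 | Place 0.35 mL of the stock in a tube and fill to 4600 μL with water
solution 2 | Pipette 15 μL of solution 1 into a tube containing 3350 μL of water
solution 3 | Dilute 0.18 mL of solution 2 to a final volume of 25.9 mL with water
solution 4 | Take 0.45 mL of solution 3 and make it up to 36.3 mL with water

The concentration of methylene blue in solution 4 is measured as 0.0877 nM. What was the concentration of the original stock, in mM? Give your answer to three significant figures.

Step 1: 0.35 mL brought to 4600 μL → factor 4.6/0.35 = 13.143
Step 2: 15 μL + 3350 μL = 3365 μL total → factor 3365/15 = 224.33
Step 3: 0.18 mL brought to 25.9 mL → factor 25.9/0.18 = 143.89
Step 4: 0.45 mL brought to 36.3 mL → factor 36.3/0.45 = 80.667
Overall dilution factor = 13.143 × 224.33 × 143.89 × 80.667 = 3.4222 × 10^7
Stock = 0.0877 nM × 3.4222 × 10^7 = 3.001 × 10^6 nM = 3.00 mM

3.00 mM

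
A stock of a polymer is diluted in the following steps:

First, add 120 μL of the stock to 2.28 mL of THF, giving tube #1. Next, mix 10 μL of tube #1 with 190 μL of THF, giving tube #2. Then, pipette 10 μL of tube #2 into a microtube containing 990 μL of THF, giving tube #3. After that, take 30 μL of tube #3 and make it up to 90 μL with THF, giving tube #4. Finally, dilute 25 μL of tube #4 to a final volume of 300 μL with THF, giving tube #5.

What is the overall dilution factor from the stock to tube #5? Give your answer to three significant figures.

Step 1: 120 μL + 2.28 mL = 2400 μL total → factor 2400/120 = 20
Step 2: 10 μL + 190 μL = 200 μL total → factor 200/10 = 20
Step 3: 10 μL + 990 μL = 1000 μL total → factor 1000/10 = 100
Step 4: 30 μL brought to 90 μL → factor 90/30 = 3
Step 5: 25 μL brought to 300 μL → factor 300/25 = 12
Overall dilution factor = 20 × 20 × 100 × 3 × 12 = 1.44 × 10^6

1.44 × 10^6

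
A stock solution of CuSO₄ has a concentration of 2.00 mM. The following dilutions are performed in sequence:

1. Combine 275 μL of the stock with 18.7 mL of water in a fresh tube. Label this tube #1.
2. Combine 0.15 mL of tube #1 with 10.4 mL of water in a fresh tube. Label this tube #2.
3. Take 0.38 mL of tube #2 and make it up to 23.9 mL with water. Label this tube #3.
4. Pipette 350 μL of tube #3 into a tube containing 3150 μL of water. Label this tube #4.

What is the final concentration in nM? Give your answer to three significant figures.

0.655 nM

Step 1: 275 μL + 18.7 mL = 18975 μL total → factor 18975/275 = 69
Step 2: 0.15 mL + 10.4 mL = 10.55 mL total → factor 10.55/0.15 = 70.333
Step 3: 0.38 mL brought to 23.9 mL → factor 23.9/0.38 = 62.895
Step 4: 350 μL + 3150 μL = 3500 μL total → factor 3500/350 = 10
Overall dilution factor = 69 × 70.333 × 62.895 × 10 = 3.0523 × 10^6
Final = 2.00 mM / 3.0523 × 10^6 = 6.552 × 10^-7 mM = 0.655 nM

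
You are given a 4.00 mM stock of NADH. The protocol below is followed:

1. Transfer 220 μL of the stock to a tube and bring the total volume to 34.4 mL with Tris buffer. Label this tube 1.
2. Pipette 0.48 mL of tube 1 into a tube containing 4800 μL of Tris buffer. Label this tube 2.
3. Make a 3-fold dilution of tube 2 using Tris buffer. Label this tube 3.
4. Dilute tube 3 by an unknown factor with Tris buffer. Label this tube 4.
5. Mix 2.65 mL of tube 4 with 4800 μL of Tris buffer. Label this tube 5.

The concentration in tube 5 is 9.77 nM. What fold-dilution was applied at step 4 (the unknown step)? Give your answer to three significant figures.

Step 1: 220 μL brought to 34.4 mL → factor 34400/220 = 156.36
Step 2: 0.48 mL + 4800 μL = 5.28 mL total → factor 5.28/0.48 = 11
Step 3: 3-fold → factor 3
Step 4: unknown factor x
Step 5: 2.65 mL + 4800 μL = 7.45 mL total → factor 7.45/2.65 = 2.8113
Product of known-step factors = 14506
Overall factor = 4.00 mM / (9.77 nM) = 4.0942 × 10^5
x = 4.0942 × 10^5 / 14506 = 28.2

28.2-fold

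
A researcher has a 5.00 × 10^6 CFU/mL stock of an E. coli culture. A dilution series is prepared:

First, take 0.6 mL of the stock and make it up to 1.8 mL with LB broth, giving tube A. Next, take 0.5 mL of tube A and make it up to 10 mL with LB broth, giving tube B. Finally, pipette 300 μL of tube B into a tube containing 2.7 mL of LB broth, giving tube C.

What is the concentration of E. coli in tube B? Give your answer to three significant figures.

Step 1: 0.6 mL brought to 1.8 mL → factor 1.8/0.6 = 3
Step 2: 0.5 mL brought to 10 mL → factor 10/0.5 = 20
Dilution factor through tube B = 3 × 20 = 60
[tube B] = 5.00 × 10^6 CFU/mL / 60 = 8.33 × 10^4 CFU/mL

8.33 × 10^4 CFU/mL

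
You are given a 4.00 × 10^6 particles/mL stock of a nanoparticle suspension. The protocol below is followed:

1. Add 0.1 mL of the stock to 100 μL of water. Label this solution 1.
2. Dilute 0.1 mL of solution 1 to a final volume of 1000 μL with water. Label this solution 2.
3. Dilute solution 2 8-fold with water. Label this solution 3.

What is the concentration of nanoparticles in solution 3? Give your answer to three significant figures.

2.50 × 10^4 particles/mL

Step 1: 0.1 mL + 100 μL = 0.2 mL total → factor 0.2/0.1 = 2
Step 2: 0.1 mL brought to 1000 μL → factor 1/0.1 = 10
Step 3: 8-fold → factor 8
Overall dilution factor = 2 × 10 × 8 = 160
Final = 4.00 × 10^6 particles/mL / 160 = 2.50 × 10^4 particles/mL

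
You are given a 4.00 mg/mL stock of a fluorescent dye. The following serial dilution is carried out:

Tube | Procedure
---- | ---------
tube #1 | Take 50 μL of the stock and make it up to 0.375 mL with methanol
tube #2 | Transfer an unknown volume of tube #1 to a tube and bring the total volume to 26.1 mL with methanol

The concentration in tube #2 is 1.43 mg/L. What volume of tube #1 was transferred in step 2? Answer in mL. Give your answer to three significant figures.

Step 1: 50 μL brought to 0.375 mL → factor 375/50 = 7.5
Step 2: v brought to 26.1 mL → factor = 26.1 mL/v
Product of known-step factors = 7.5
Overall factor = 4.00 mg/mL / (1.43 mg/L) = 2797.2
Step-2 factor = 2797.2 / 7.5 = 372.96
v = 26.1 mL / 372.96 = 0.0700 mL

0.0700 mL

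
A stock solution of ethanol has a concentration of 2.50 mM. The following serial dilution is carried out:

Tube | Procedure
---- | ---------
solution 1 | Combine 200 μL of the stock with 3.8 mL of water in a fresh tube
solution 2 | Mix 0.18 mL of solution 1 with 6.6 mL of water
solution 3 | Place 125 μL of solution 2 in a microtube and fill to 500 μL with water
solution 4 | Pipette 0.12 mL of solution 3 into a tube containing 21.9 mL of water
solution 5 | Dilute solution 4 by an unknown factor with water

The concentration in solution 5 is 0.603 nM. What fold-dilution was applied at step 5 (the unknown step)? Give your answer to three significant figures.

7.50-fold

Step 1: 200 μL + 3.8 mL = 4000 μL total → factor 4000/200 = 20
Step 2: 0.18 mL + 6.6 mL = 6.78 mL total → factor 6.78/0.18 = 37.667
Step 3: 125 μL brought to 500 μL → factor 500/125 = 4
Step 4: 0.12 mL + 21.9 mL = 22.02 mL total → factor 22.02/0.12 = 183.5
Step 5: unknown factor x
Product of known-step factors = 5.5295 × 10^5
Overall factor = 2.50 mM / (0.603 nM) = 4.1459 × 10^6
x = 4.1459 × 10^6 / 5.5295 × 10^5 = 7.50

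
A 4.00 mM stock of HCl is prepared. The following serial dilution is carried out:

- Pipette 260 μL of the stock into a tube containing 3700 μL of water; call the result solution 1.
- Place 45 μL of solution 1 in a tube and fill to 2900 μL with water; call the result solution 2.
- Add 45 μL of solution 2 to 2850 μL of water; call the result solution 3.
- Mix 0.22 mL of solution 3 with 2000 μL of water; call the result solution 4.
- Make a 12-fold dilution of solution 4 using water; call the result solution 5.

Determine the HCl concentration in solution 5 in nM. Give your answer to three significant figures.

0.523 nM

Step 1: 260 μL + 3700 μL = 3960 μL total → factor 3960/260 = 15.231
Step 2: 45 μL brought to 2900 μL → factor 2900/45 = 64.444
Step 3: 45 μL + 2850 μL = 2895 μL total → factor 2895/45 = 64.333
Step 4: 0.22 mL + 2000 μL = 2.22 mL total → factor 2.22/0.22 = 10.091
Step 5: 12-fold → factor 12
Overall dilution factor = 15.231 × 64.444 × 64.333 × 10.091 × 12 = 7.6464 × 10^6
Final = 4.00 mM / 7.6464 × 10^6 = 5.231 × 10^-7 mM = 0.523 nM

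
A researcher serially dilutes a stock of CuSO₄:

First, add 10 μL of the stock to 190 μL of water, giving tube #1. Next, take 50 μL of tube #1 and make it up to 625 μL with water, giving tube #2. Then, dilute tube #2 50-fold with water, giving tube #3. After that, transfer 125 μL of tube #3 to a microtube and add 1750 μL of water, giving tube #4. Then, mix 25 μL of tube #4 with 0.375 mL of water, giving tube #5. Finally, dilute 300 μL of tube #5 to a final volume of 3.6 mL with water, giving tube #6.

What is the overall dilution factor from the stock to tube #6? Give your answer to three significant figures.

Step 1: 10 μL + 190 μL = 200 μL total → factor 200/10 = 20
Step 2: 50 μL brought to 625 μL → factor 625/50 = 12.5
Step 3: 50-fold → factor 50
Step 4: 125 μL + 1750 μL = 1875 μL total → factor 1875/125 = 15
Step 5: 25 μL + 0.375 mL = 400 μL total → factor 400/25 = 16
Step 6: 300 μL brought to 3.6 mL → factor 3600/300 = 12
Overall dilution factor = 20 × 12.5 × 50 × 15 × 16 × 12 = 3.6 × 10^7

3.60 × 10^7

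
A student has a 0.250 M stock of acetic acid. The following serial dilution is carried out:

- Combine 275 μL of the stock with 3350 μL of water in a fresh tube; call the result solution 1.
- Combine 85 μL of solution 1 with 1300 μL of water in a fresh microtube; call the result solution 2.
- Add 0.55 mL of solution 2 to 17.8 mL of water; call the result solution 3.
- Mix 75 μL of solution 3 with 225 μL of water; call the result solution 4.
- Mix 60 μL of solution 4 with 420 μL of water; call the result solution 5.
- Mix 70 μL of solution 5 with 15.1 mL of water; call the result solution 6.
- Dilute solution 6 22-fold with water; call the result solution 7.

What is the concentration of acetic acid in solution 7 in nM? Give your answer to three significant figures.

0.229 nM

Step 1: 275 μL + 3350 μL = 3625 μL total → factor 3625/275 = 13.182
Step 2: 85 μL + 1300 μL = 1385 μL total → factor 1385/85 = 16.294
Step 3: 0.55 mL + 17.8 mL = 18.35 mL total → factor 18.35/0.55 = 33.364
Step 4: 75 μL + 225 μL = 300 μL total → factor 300/75 = 4
Step 5: 60 μL + 420 μL = 480 μL total → factor 480/60 = 8
Step 6: 70 μL + 15.1 mL = 15170 μL total → factor 15170/70 = 216.71
Step 7: 22-fold → factor 22
Overall dilution factor = 13.182 × 16.294 × 33.364 × 4 × 8 × 216.71 × 22 = 1.0933 × 10^9
Final = 0.250 M / 1.0933 × 10^9 = 2.287 × 10^-10 M = 0.229 nM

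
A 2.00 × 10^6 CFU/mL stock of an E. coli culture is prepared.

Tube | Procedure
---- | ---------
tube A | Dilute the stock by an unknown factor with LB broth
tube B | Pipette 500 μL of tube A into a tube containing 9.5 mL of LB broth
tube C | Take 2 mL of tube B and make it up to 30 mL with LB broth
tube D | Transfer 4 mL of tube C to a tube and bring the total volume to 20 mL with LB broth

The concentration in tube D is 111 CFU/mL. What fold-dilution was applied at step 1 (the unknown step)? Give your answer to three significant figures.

Step 1: unknown factor x
Step 2: 500 μL + 9.5 mL = 10000 μL total → factor 10000/500 = 20
Step 3: 2 mL brought to 30 mL → factor 30/2 = 15
Step 4: 4 mL brought to 20 mL → factor 20/4 = 5
Product of known-step factors = 1500
Overall factor = 2.00 × 10^6 CFU/mL / (111 CFU/mL) = 18018
x = 18018 / 1500 = 12.0

12.0-fold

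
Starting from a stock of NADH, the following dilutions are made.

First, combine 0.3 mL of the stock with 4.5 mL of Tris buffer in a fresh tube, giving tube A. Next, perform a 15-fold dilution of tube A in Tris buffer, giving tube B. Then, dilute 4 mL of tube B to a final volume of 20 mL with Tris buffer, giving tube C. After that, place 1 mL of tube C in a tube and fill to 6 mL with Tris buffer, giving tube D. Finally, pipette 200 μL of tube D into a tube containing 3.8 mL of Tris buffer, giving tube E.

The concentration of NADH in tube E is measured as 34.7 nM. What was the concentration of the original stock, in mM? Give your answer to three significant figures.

5.00 mM

Step 1: 0.3 mL + 4.5 mL = 4.8 mL total → factor 4.8/0.3 = 16
Step 2: 15-fold → factor 15
Step 3: 4 mL brought to 20 mL → factor 20/4 = 5
Step 4: 1 mL brought to 6 mL → factor 6/1 = 6
Step 5: 200 μL + 3.8 mL = 4000 μL total → factor 4000/200 = 20
Overall dilution factor = 16 × 15 × 5 × 6 × 20 = 1.44 × 10^5
Stock = 34.7 nM × 1.44 × 10^5 = 4.997 × 10^6 nM = 5.00 mM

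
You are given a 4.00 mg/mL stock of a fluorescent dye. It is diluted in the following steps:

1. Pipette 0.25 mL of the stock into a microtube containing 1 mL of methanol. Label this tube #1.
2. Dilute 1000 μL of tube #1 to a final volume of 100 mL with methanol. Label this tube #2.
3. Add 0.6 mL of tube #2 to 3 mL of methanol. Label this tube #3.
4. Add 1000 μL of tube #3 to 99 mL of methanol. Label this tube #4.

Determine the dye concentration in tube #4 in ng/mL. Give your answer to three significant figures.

Step 1: 0.25 mL + 1 mL = 1.25 mL total → factor 1.25/0.25 = 5
Step 2: 1000 μL brought to 100 mL → factor 1 × 10^5/1000 = 100
Step 3: 0.6 mL + 3 mL = 3.6 mL total → factor 3.6/0.6 = 6
Step 4: 1000 μL + 99 mL = 1 × 10^5 μL total → factor 1 × 10^5/1000 = 100
Overall dilution factor = 5 × 100 × 6 × 100 = 3 × 10^5
Final = 4.00 mg/mL / 3 × 10^5 = 1.333 × 10^-5 mg/mL = 13.3 ng/mL

13.3 ng/mL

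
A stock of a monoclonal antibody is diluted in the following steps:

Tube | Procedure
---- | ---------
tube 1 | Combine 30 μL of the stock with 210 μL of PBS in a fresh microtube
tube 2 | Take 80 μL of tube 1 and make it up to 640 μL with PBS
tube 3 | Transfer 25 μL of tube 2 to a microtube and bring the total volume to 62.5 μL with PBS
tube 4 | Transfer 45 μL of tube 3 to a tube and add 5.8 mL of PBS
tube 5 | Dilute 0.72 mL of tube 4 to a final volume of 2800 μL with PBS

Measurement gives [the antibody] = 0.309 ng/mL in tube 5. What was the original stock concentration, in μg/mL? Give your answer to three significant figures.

25.0 μg/mL

Step 1: 30 μL + 210 μL = 240 μL total → factor 240/30 = 8
Step 2: 80 μL brought to 640 μL → factor 640/80 = 8
Step 3: 25 μL brought to 62.5 μL → factor 62.5/25 = 2.5
Step 4: 45 μL + 5.8 mL = 5845 μL total → factor 5845/45 = 129.89
Step 5: 0.72 mL brought to 2800 μL → factor 2.8/0.72 = 3.8889
Overall dilution factor = 8 × 8 × 2.5 × 129.89 × 3.8889 = 80820
Stock = 0.309 ng/mL × 80820 = 2.497 × 10^4 ng/mL = 25.0 μg/mL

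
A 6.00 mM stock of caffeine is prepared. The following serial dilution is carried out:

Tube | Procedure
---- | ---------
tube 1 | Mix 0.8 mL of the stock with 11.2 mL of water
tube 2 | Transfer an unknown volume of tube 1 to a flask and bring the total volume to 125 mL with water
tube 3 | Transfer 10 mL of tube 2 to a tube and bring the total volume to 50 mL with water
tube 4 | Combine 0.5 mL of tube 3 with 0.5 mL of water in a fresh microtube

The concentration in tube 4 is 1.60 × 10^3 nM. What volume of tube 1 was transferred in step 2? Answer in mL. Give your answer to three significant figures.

5.00 mL

Step 1: 0.8 mL + 11.2 mL = 12 mL total → factor 12/0.8 = 15
Step 2: v brought to 125 mL → factor = 125 mL/v
Step 3: 10 mL brought to 50 mL → factor 50/10 = 5
Step 4: 0.5 mL + 0.5 mL = 1 mL total → factor 1/0.5 = 2
Product of known-step factors = 150
Overall factor = 6.00 mM / (1.60 × 10^3 nM) = 3750
Step-2 factor = 3750 / 150 = 25
v = 125 mL / 25 = 5.00 mL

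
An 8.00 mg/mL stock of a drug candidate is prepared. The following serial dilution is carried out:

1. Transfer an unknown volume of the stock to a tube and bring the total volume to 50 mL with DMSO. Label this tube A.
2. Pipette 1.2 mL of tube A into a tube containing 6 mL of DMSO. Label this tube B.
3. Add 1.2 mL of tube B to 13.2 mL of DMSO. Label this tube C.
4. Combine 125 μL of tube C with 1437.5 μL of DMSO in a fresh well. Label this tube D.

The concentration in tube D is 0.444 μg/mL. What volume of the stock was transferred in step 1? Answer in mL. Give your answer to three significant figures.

2.50 mL

Step 1: v brought to 50 mL → factor = 50 mL/v
Step 2: 1.2 mL + 6 mL = 7.2 mL total → factor 7.2/1.2 = 6
Step 3: 1.2 mL + 13.2 mL = 14.4 mL total → factor 14.4/1.2 = 12
Step 4: 125 μL + 1437.5 μL = 1562.5 μL total → factor 1562.5/125 = 12.5
Product of known-step factors = 900
Overall factor = 8.00 mg/mL / (0.444 μg/mL) = 18018
Step-1 factor = 18018 / 900 = 20.02
v = 50 mL / 20.02 = 2.50 mL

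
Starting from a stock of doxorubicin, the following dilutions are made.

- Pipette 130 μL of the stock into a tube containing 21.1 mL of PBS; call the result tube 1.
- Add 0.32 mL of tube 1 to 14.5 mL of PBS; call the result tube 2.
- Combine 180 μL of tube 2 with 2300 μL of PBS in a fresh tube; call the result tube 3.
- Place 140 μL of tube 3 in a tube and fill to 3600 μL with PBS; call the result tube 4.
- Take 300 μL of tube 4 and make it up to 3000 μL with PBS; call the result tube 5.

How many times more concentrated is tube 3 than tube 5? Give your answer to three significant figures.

257

Step 1: 130 μL + 21.1 mL = 21230 μL total → factor 21230/130 = 163.31
Step 2: 0.32 mL + 14.5 mL = 14.82 mL total → factor 14.82/0.32 = 46.312
Step 3: 180 μL + 2300 μL = 2480 μL total → factor 2480/180 = 13.778
Step 4: 140 μL brought to 3600 μL → factor 3600/140 = 25.714
Step 5: 300 μL brought to 3000 μL → factor 3000/300 = 10
Dilution factor to tube 3 = 1.042 × 10^5; to tube 5 = 2.6795 × 10^7
[tube 3]/[tube 5] = (factor to tube 5)/(factor to tube 3) = 2.6795 × 10^7/1.042 × 10^5 = 257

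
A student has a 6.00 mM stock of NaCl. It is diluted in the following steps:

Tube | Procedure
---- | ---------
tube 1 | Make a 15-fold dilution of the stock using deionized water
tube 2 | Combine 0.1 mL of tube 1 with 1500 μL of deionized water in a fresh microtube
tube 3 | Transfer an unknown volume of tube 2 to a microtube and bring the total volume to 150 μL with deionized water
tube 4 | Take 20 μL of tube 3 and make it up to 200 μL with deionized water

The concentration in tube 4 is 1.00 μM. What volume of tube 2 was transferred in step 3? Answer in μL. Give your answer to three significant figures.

60.0 μL

Step 1: 15-fold → factor 15
Step 2: 0.1 mL + 1500 μL = 1.6 mL total → factor 1.6/0.1 = 16
Step 3: v brought to 150 μL → factor = 150 μL/v
Step 4: 20 μL brought to 200 μL → factor 200/20 = 10
Product of known-step factors = 2400
Overall factor = 6.00 mM / (1.00 μM) = 6000
Step-3 factor = 6000 / 2400 = 2.5
v = 150 μL / 2.5 = 60.0 μL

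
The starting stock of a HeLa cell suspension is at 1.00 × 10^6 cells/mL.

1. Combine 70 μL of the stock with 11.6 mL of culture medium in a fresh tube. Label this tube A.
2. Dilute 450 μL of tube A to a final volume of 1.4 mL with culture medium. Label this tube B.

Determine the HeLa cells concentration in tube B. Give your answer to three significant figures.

Step 1: 70 μL + 11.6 mL = 11670 μL total → factor 11670/70 = 166.71
Step 2: 450 μL brought to 1.4 mL → factor 1400/450 = 3.1111
Overall dilution factor = 166.71 × 3.1111 = 518.67
Final = 1.00 × 10^6 cells/mL / 518.67 = 1.93 × 10^3 cells/mL

1.93 × 10^3 cells/mL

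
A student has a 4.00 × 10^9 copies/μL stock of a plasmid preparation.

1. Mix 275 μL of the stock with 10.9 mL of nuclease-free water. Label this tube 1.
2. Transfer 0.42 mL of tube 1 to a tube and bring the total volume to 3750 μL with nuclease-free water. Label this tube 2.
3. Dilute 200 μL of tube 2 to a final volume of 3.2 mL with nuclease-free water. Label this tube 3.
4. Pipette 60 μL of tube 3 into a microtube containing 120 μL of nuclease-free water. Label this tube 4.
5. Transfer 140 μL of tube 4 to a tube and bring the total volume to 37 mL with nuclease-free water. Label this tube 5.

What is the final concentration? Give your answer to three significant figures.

869 copies/μL

Step 1: 275 μL + 10.9 mL = 11175 μL total → factor 11175/275 = 40.636
Step 2: 0.42 mL brought to 3750 μL → factor 3.75/0.42 = 8.9286
Step 3: 200 μL brought to 3.2 mL → factor 3200/200 = 16
Step 4: 60 μL + 120 μL = 180 μL total → factor 180/60 = 3
Step 5: 140 μL brought to 37 mL → factor 37000/140 = 264.29
Overall dilution factor = 40.636 × 8.9286 × 16 × 3 × 264.29 = 4.6027 × 10^6
Final = 4.00 × 10^9 copies/μL / 4.6027 × 10^6 = 869 copies/μL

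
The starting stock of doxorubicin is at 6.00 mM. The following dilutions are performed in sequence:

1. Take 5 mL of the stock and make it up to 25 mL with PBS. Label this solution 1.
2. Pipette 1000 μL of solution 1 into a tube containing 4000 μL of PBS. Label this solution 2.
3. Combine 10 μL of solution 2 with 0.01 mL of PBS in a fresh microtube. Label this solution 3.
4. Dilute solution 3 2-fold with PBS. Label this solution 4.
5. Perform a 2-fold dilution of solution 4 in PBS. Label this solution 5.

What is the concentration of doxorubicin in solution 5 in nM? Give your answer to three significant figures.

3.00 × 10^4 nM

Step 1: 5 mL brought to 25 mL → factor 25/5 = 5
Step 2: 1000 μL + 4000 μL = 5000 μL total → factor 5000/1000 = 5
Step 3: 10 μL + 0.01 mL = 20 μL total → factor 20/10 = 2
Step 4: 2-fold → factor 2
Step 5: 2-fold → factor 2
Overall dilution factor = 5 × 5 × 2 × 2 × 2 = 200
Final = 6.00 mM / 200 = 0.03000 mM = 3.00 × 10^4 nM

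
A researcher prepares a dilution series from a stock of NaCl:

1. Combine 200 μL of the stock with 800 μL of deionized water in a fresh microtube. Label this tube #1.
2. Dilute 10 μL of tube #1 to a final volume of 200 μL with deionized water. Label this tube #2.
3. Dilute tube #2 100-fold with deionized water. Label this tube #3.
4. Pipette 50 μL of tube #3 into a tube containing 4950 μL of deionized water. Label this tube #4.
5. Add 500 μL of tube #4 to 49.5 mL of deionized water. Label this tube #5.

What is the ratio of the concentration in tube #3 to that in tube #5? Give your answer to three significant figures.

Step 1: 200 μL + 800 μL = 1000 μL total → factor 1000/200 = 5
Step 2: 10 μL brought to 200 μL → factor 200/10 = 20
Step 3: 100-fold → factor 100
Step 4: 50 μL + 4950 μL = 5000 μL total → factor 5000/50 = 100
Step 5: 500 μL + 49.5 mL = 50000 μL total → factor 50000/500 = 100
Dilution factor to tube #3 = 10000; to tube #5 = 1 × 10^8
[tube #3]/[tube #5] = (factor to tube #5)/(factor to tube #3) = 1 × 10^8/10000 = 1.00 × 10^4

1.00 × 10^4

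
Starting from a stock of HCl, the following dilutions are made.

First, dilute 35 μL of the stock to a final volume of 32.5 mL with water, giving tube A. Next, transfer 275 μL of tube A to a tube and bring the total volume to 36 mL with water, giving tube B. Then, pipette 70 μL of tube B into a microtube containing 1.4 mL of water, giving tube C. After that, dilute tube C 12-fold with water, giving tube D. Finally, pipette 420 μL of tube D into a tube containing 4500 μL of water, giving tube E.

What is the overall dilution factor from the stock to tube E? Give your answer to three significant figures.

Step 1: 35 μL brought to 32.5 mL → factor 32500/35 = 928.57
Step 2: 275 μL brought to 36 mL → factor 36000/275 = 130.91
Step 3: 70 μL + 1.4 mL = 1470 μL total → factor 1470/70 = 21
Step 4: 12-fold → factor 12
Step 5: 420 μL + 4500 μL = 4920 μL total → factor 4920/420 = 11.714
Overall dilution factor = 928.57 × 130.91 × 21 × 12 × 11.714 = 3.5884 × 10^8

3.59 × 10^8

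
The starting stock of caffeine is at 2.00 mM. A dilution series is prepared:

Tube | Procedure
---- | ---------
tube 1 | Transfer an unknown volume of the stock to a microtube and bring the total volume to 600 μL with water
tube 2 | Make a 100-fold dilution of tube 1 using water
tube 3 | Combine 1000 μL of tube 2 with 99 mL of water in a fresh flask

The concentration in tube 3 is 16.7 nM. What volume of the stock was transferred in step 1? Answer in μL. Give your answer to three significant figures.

Step 1: v brought to 600 μL → factor = 600 μL/v
Step 2: 100-fold → factor 100
Step 3: 1000 μL + 99 mL = 1 × 10^5 μL total → factor 1 × 10^5/1000 = 100
Product of known-step factors = 10000
Overall factor = 2.00 mM / (16.7 nM) = 1.1976 × 10^5
Step-1 factor = 1.1976 × 10^5 / 10000 = 11.976
v = 600 μL / 11.976 = 50.1 μL

50.1 μL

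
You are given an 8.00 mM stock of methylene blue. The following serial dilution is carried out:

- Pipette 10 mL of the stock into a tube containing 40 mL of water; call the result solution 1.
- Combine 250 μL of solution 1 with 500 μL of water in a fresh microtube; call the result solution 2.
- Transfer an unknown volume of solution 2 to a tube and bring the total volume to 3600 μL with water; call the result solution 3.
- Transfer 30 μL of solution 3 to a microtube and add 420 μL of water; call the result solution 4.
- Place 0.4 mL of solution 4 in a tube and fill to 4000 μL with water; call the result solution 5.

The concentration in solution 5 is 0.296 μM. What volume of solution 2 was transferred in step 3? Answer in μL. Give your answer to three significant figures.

300 μL

Step 1: 10 mL + 40 mL = 50 mL total → factor 50/10 = 5
Step 2: 250 μL + 500 μL = 750 μL total → factor 750/250 = 3
Step 3: v brought to 3600 μL → factor = 3600 μL/v
Step 4: 30 μL + 420 μL = 450 μL total → factor 450/30 = 15
Step 5: 0.4 mL brought to 4000 μL → factor 4/0.4 = 10
Product of known-step factors = 2250
Overall factor = 8.00 mM / (0.296 μM) = 27027
Step-3 factor = 27027 / 2250 = 12.012
v = 3600 μL / 12.012 = 300 μL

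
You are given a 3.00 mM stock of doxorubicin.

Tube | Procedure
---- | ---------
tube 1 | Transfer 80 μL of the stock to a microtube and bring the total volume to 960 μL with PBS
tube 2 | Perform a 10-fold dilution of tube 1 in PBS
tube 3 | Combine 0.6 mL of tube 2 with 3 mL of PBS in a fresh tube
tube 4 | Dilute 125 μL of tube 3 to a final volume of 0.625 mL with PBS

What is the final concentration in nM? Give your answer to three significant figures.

Step 1: 80 μL brought to 960 μL → factor 960/80 = 12
Step 2: 10-fold → factor 10
Step 3: 0.6 mL + 3 mL = 3.6 mL total → factor 3.6/0.6 = 6
Step 4: 125 μL brought to 0.625 mL → factor 625/125 = 5
Overall dilution factor = 12 × 10 × 6 × 5 = 3600
Final = 3.00 mM / 3600 = 0.0008333 mM = 833 nM

833 nM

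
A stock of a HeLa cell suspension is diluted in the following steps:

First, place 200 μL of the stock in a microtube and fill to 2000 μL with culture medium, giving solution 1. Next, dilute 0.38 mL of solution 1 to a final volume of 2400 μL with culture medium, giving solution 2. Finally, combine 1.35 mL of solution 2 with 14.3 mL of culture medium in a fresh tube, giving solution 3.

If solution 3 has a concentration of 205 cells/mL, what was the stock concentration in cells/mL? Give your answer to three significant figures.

1.50 × 10^5 cells/mL

Step 1: 200 μL brought to 2000 μL → factor 2000/200 = 10
Step 2: 0.38 mL brought to 2400 μL → factor 2.4/0.38 = 6.3158
Step 3: 1.35 mL + 14.3 mL = 15.65 mL total → factor 15.65/1.35 = 11.593
Overall dilution factor = 10 × 6.3158 × 11.593 = 732.16
Stock = 205 cells/mL × 732.16 = 1.50 × 10^5 cells/mL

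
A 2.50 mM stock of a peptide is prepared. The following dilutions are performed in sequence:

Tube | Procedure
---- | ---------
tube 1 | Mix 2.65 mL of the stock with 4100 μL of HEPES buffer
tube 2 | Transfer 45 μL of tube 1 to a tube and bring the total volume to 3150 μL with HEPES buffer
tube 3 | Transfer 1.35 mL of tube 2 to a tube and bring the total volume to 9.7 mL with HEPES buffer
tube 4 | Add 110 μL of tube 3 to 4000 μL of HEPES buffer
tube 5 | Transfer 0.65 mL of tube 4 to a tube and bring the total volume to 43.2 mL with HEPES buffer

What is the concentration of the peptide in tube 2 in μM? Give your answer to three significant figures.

14.0 μM

Step 1: 2.65 mL + 4100 μL = 6.75 mL total → factor 6.75/2.65 = 2.5472
Step 2: 45 μL brought to 3150 μL → factor 3150/45 = 70
Dilution factor through tube 2 = 2.5472 × 70 = 178.3
[tube 2] = 2.50 mM / 178.3 = 0.01402 mM = 14.0 μM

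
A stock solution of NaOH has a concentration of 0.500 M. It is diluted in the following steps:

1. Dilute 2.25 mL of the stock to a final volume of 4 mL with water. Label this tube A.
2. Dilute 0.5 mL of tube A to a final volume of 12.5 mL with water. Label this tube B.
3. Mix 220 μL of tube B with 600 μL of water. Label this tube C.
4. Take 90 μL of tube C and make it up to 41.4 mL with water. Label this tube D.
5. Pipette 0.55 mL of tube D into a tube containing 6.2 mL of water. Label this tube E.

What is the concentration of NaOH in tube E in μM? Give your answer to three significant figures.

Step 1: 2.25 mL brought to 4 mL → factor 4/2.25 = 1.7778
Step 2: 0.5 mL brought to 12.5 mL → factor 12.5/0.5 = 25
Step 3: 220 μL + 600 μL = 820 μL total → factor 820/220 = 3.7273
Step 4: 90 μL brought to 41.4 mL → factor 41400/90 = 460
Step 5: 0.55 mL + 6.2 mL = 6.75 mL total → factor 6.75/0.55 = 12.273
Dilution factor through tube E = 1.7778 × 25 × 3.7273 × 460 × 12.273 = 9.3521 × 10^5
[tube E] = 0.500 M / 9.3521 × 10^5 = 5.346 × 10^-7 M = 0.535 μM

0.535 μM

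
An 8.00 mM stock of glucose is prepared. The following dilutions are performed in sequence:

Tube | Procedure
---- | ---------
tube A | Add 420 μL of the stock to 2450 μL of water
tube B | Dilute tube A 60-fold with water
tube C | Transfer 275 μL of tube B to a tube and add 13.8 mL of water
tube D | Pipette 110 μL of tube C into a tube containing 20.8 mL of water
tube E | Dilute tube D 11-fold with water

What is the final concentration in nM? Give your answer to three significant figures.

0.182 nM

Step 1: 420 μL + 2450 μL = 2870 μL total → factor 2870/420 = 6.8333
Step 2: 60-fold → factor 60
Step 3: 275 μL + 13.8 mL = 14075 μL total → factor 14075/275 = 51.182
Step 4: 110 μL + 20.8 mL = 20910 μL total → factor 20910/110 = 190.09
Step 5: 11-fold → factor 11
Overall dilution factor = 6.8333 × 60 × 51.182 × 190.09 × 11 = 4.3879 × 10^7
Final = 8.00 mM / 4.3879 × 10^7 = 1.823 × 10^-7 mM = 0.182 nM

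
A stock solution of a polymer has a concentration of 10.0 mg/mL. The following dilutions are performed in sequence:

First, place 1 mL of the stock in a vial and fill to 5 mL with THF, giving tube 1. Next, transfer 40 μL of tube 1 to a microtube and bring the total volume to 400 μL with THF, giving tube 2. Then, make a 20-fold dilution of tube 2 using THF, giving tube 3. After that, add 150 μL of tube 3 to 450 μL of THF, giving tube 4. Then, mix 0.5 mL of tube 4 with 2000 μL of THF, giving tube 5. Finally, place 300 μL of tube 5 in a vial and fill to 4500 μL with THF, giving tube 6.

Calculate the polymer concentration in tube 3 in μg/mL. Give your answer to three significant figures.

10.0 μg/mL

Step 1: 1 mL brought to 5 mL → factor 5/1 = 5
Step 2: 40 μL brought to 400 μL → factor 400/40 = 10
Step 3: 20-fold → factor 20
Dilution factor through tube 3 = 5 × 10 × 20 = 1000
[tube 3] = 10.0 mg/mL / 1000 = 0.01000 mg/mL = 10.0 μg/mL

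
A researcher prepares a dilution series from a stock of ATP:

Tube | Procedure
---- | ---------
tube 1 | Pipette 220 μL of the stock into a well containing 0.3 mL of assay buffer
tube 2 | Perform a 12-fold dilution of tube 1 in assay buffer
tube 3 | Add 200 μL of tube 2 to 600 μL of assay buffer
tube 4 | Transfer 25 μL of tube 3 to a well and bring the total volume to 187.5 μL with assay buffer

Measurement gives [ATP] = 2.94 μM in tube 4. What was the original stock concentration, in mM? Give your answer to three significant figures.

2.50 mM

Step 1: 220 μL + 0.3 mL = 520 μL total → factor 520/220 = 2.3636
Step 2: 12-fold → factor 12
Step 3: 200 μL + 600 μL = 800 μL total → factor 800/200 = 4
Step 4: 25 μL brought to 187.5 μL → factor 187.5/25 = 7.5
Overall dilution factor = 2.3636 × 12 × 4 × 7.5 = 850.91
Stock = 2.94 μM × 850.91 = 2502 μM = 2.50 mM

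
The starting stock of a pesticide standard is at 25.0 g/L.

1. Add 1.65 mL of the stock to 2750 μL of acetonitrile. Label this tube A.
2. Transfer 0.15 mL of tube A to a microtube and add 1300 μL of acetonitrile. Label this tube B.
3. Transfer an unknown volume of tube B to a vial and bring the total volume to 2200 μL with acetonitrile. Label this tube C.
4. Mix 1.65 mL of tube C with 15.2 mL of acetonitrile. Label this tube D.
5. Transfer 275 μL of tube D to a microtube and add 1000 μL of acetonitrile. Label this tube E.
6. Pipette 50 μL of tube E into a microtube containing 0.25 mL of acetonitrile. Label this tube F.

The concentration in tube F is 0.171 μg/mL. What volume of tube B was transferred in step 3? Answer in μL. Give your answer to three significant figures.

Step 1: 1.65 mL + 2750 μL = 4.4 mL total → factor 4.4/1.65 = 2.6667
Step 2: 0.15 mL + 1300 μL = 1.45 mL total → factor 1.45/0.15 = 9.6667
Step 3: v brought to 2200 μL → factor = 2200 μL/v
Step 4: 1.65 mL + 15.2 mL = 16.85 mL total → factor 16.85/1.65 = 10.212
Step 5: 275 μL + 1000 μL = 1275 μL total → factor 1275/275 = 4.6364
Step 6: 50 μL + 0.25 mL = 300 μL total → factor 300/50 = 6
Product of known-step factors = 7323
Overall factor = 25.0 g/L / (0.171 μg/mL) = 1.462 × 10^5
Step-3 factor = 1.462 × 10^5 / 7323 = 19.964
v = 2200 μL / 19.964 = 110 μL

110 μL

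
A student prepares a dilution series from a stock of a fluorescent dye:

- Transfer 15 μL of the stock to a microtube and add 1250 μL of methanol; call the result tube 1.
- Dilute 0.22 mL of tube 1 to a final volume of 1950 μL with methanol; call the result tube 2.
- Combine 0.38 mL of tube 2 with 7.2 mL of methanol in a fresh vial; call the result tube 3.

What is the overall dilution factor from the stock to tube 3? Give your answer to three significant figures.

1.49 × 10^4

Step 1: 15 μL + 1250 μL = 1265 μL total → factor 1265/15 = 84.333
Step 2: 0.22 mL brought to 1950 μL → factor 1.95/0.22 = 8.8636
Step 3: 0.38 mL + 7.2 mL = 7.58 mL total → factor 7.58/0.38 = 19.947
Overall dilution factor = 84.333 × 8.8636 × 19.947 = 14911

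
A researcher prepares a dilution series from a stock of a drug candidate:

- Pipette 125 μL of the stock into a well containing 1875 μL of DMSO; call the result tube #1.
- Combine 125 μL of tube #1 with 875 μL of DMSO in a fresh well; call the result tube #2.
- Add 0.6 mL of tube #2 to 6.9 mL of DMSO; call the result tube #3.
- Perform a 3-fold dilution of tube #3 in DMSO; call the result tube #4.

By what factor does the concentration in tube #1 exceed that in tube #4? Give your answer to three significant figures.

300

Step 1: 125 μL + 1875 μL = 2000 μL total → factor 2000/125 = 16
Step 2: 125 μL + 875 μL = 1000 μL total → factor 1000/125 = 8
Step 3: 0.6 mL + 6.9 mL = 7.5 mL total → factor 7.5/0.6 = 12.5
Step 4: 3-fold → factor 3
Dilution factor to tube #1 = 16; to tube #4 = 4800
[tube #1]/[tube #4] = (factor to tube #4)/(factor to tube #1) = 4800/16 = 300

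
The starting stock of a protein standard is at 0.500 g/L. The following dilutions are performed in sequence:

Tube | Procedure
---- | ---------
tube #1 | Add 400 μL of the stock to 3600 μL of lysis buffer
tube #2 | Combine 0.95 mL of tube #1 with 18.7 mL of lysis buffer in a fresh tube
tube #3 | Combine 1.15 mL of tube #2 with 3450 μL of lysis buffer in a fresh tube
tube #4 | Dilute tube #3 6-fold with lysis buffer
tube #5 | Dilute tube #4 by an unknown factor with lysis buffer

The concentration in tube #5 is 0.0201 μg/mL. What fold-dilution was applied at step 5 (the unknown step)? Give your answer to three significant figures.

5.01-fold

Step 1: 400 μL + 3600 μL = 4000 μL total → factor 4000/400 = 10
Step 2: 0.95 mL + 18.7 mL = 19.65 mL total → factor 19.65/0.95 = 20.684
Step 3: 1.15 mL + 3450 μL = 4.6 mL total → factor 4.6/1.15 = 4
Step 4: 6-fold → factor 6
Step 5: unknown factor x
Product of known-step factors = 4964.2
Overall factor = 0.500 g/L / (0.0201 μg/mL) = 24876
x = 24876 / 4964.2 = 5.01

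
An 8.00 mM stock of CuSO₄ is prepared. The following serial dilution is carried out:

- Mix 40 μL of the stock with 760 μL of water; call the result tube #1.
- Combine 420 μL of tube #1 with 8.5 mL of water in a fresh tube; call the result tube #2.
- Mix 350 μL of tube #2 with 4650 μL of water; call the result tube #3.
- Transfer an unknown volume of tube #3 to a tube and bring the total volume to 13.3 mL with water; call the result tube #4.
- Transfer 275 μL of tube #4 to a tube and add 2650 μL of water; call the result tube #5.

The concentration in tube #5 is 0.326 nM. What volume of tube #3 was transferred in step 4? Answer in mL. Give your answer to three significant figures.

Step 1: 40 μL + 760 μL = 800 μL total → factor 800/40 = 20
Step 2: 420 μL + 8.5 mL = 8920 μL total → factor 8920/420 = 21.238
Step 3: 350 μL + 4650 μL = 5000 μL total → factor 5000/350 = 14.286
Step 4: v brought to 13.3 mL → factor = 13.3 mL/v
Step 5: 275 μL + 2650 μL = 2925 μL total → factor 2925/275 = 10.636
Product of known-step factors = 64542
Overall factor = 8.00 mM / (0.326 nM) = 2.454 × 10^7
Step-4 factor = 2.454 × 10^7 / 64542 = 380.22
v = 13.3 mL / 380.22 = 0.0350 mL

0.0350 mL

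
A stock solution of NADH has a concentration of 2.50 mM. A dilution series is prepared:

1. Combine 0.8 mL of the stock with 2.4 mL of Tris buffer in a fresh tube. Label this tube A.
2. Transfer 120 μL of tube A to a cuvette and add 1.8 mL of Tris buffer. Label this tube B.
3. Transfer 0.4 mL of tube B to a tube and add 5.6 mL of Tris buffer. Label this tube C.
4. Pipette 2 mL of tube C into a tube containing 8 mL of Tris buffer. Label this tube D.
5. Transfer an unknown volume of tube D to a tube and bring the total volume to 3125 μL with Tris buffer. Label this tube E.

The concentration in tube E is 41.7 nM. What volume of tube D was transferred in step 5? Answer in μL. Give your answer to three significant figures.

Step 1: 0.8 mL + 2.4 mL = 3.2 mL total → factor 3.2/0.8 = 4
Step 2: 120 μL + 1.8 mL = 1920 μL total → factor 1920/120 = 16
Step 3: 0.4 mL + 5.6 mL = 6 mL total → factor 6/0.4 = 15
Step 4: 2 mL + 8 mL = 10 mL total → factor 10/2 = 5
Step 5: v brought to 3125 μL → factor = 3125 μL/v
Product of known-step factors = 4800
Overall factor = 2.50 mM / (41.7 nM) = 59952
Step-5 factor = 59952 / 4800 = 12.49
v = 3125 μL / 12.49 = 250 μL

250 μL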